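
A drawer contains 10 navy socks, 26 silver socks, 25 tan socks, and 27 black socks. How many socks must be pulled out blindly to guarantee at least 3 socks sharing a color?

The worst case takes 2 socks of each color without reaching 3 of any: 4 × 2 = 8.
The next sock must bring some color to 3, so 8 + 1 = 9.

9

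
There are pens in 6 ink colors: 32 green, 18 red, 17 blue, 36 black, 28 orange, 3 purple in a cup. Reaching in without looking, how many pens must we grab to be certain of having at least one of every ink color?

132

The hardest ink color to obtain is purple: we could draw every other pen first — 134 − 3 = 131 pens — without a single purple one.
The next draw must be purple, so 131 + 1 = 132.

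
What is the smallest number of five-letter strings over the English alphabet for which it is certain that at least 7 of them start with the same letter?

157

There are 26 possible first letters acting as pigeonholes.
With 26 × 6 = 156 five-letter strings over the English alphabet we could place exactly 6 in each, with no class reaching 7.
One more forces some class to hold 7, so 156 + 1 = 157.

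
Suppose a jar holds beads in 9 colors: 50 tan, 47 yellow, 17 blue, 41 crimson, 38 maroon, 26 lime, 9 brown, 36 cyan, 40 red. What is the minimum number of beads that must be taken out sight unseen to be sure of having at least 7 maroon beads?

The worst case draws every non-maroon bead first: 50 + 47 + 17 + 41 + 26 + 9 + 36 + 40 = 266.
The next 7 draws are then forced to be maroon, giving 266 + 7 = 273.

273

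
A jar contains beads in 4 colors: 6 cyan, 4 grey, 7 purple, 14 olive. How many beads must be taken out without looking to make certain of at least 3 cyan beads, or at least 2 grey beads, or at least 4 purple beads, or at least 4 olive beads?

Each of the 4 colors has its own threshold; avoid all of them simultaneously.
The worst case stops just short of every target: 2 cyan, 1 grey, 3 purple, 3 olive — 2 + 1 + 3 + 3 = 9 beads.
One more bead must push some color to its target, so 9 + 1 = 10.

10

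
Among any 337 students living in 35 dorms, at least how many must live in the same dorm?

10

The 337 students fall into 35 dorms.
If each of the 35 dorms held at most 9, the total would be at most 35 × 9 = 315 < 337, a contradiction.
So at least one holds ⌈337/35⌉ = 10.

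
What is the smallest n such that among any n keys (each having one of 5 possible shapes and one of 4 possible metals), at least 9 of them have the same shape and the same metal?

There are 5 × 4 = 20 (shape, metal) combinations acting as pigeonholes.
With 20 × 8 = 160 keys we could place exactly 8 in each, with no (shape, metal) pair reaching 9.
One more forces some (shape, metal) pair to hold 9, so 160 + 1 = 161.

161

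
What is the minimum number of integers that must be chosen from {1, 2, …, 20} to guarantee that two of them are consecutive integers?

Partition {1, …, 20} into 10 pairs: {1,2}, {3,4}, …, {19,20}.
Choosing 10 integers — say the 10 even numbers 2, 4, …, 20 — takes one from each pair and avoids the property.
Choosing 11 forces two into the same pair by pigeonhole, and those are consecutive. So 11.

11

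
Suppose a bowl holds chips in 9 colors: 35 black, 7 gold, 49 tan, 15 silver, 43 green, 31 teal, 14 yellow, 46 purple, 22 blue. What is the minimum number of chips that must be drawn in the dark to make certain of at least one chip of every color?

256

The hardest color to obtain is gold: we could draw every other chip first — 262 − 7 = 255 chips — without a single gold one.
The next draw must be gold, so 255 + 1 = 256.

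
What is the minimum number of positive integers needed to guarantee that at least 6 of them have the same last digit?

51

There are 10 possible last digits acting as pigeonholes.
With 10 × 5 = 50 positive integers we could place exactly 5 in each, with no class reaching 6.
One more forces some class to hold 6, so 50 + 1 = 51.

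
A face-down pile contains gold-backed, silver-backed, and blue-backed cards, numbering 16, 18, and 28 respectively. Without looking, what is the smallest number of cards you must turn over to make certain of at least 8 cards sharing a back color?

22

The worst case takes 7 cards of each back color without reaching 8 of any: 3 × 7 = 21.
The next card must bring some back color to 8, so 21 + 1 = 22.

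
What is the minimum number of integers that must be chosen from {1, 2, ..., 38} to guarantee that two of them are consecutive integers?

20

Partition {1, …, 38} into 19 pairs: {1,2}, {3,4}, …, {37,38}.
Choosing 19 integers — say the 19 even numbers 2, 4, …, 38 — takes one from each pair and avoids the property.
Choosing 20 forces two into the same pair by pigeonhole, and those are consecutive. So 20.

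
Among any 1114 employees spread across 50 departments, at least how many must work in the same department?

23

If each of the 50 departments held at most 22, the total would be at most 50 × 22 = 1100 < 1114, a contradiction.
So at least one holds ⌈1114/50⌉ = 23.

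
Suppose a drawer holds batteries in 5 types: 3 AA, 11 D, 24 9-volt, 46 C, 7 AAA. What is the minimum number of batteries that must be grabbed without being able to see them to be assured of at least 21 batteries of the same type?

62

Treat the 5 types as pigeonholes.
In the worst case we take at most 20 of each type, but all 3 AA, all 11 D, and all 7 AAA (fewer than 20), giving 3 + 11 + 20 + 20 + 7 = 61.
One more battery then forces some type to 21, so 61 + 1 = 62.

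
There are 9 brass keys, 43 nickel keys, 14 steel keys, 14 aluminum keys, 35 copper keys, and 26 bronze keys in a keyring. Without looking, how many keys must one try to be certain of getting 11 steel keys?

To avoid steel keys as long as possible, exhaust the other 5 types first.
The worst case draws every non-steel key first: 9 + 43 + 14 + 35 + 26 = 127.
The next 11 draws are then forced to be steel, giving 127 + 11 = 138.

138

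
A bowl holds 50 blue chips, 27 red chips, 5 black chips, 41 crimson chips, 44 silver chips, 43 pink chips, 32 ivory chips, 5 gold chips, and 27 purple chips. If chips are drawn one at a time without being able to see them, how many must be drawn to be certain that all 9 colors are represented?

270

The hardest color to obtain is black: we could draw every other chip first — 274 − 5 = 269 chips — without a single black one.
The next draw must be black, so 269 + 1 = 270.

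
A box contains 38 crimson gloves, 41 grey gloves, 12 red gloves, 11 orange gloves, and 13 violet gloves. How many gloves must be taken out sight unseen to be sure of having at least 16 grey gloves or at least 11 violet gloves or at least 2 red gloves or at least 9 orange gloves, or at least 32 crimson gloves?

66

Each of the 5 colors has its own threshold; avoid all of them simultaneously.
The worst case stops just short of every target: 31 crimson, 15 grey, 1 red, 8 orange, 10 violet — 31 + 15 + 1 + 8 + 10 = 65 gloves.
One more glove must push some color to its target, so 65 + 1 = 66.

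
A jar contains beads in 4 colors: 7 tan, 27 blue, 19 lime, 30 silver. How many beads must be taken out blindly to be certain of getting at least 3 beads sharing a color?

9

The worst case takes 2 beads of each color without reaching 3 of any: 4 × 2 = 8.
The next bead must bring some color to 3, so 8 + 1 = 9.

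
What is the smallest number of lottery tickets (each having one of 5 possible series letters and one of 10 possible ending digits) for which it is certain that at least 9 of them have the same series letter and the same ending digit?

401

There are 5 × 10 = 50 (series letter, ending digit) combinations acting as pigeonholes.
With 50 × 8 = 400 lottery tickets we could place exactly 8 in each, with no (series letter, ending digit) pair reaching 9.
One more forces some (series letter, ending digit) pair to hold 9, so 400 + 1 = 401.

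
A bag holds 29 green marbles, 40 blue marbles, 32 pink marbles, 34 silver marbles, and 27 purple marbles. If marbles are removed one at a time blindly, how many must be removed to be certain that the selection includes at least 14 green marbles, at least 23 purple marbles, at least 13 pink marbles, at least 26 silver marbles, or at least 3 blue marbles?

The worst case stops just short of every target: 13 green, 2 blue, 12 pink, 25 silver, 22 purple — 13 + 2 + 12 + 25 + 22 = 74 marbles.
One more marble must push some color to its target, so 74 + 1 = 75.

75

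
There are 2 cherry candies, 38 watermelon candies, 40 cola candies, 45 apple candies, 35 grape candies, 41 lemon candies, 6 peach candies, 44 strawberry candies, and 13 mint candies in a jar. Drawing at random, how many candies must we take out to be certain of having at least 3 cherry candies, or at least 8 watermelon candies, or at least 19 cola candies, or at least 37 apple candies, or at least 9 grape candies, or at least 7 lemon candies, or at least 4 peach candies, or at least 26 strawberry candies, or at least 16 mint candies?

119

Each of the 9 flavors has its own threshold; avoid all of them simultaneously.
The worst case stops just short of every target: 2 cherry, 7 watermelon, 18 cola, 36 apple, 8 grape, 6 lemon, 3 peach, 25 strawberry, all 13 mint — 2 + 7 + 18 + 36 + 8 + 6 + 3 + 25 + 13 = 118 candies.
One more candy must push some flavor to its target, so 118 + 1 = 119.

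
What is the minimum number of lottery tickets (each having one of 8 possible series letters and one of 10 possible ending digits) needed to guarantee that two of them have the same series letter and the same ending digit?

There are 8 × 10 = 80 (series letter, ending digit) combinations acting as pigeonholes.
With 80 lottery tickets we could place one in each, avoiding any repeat.
One more forces some (series letter, ending digit) pair to hold 2, so 80 + 1 = 81.

81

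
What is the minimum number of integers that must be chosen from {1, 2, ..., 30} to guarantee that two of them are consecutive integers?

Partition {1, …, 30} into 15 pairs: {1,2}, {3,4}, …, {29,30}.
Choosing 15 integers — say the 15 even numbers 2, 4, …, 30 — takes one from each pair and avoids the property.
Choosing 16 forces two into the same pair by pigeonhole, and those are consecutive. So 16.

16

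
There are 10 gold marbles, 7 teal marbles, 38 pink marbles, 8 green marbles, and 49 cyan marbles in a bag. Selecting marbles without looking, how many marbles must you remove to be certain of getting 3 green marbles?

The worst case draws every non-green marble first: 10 + 7 + 38 + 49 = 104.
The next 3 draws are then forced to be green, giving 104 + 3 = 107.

107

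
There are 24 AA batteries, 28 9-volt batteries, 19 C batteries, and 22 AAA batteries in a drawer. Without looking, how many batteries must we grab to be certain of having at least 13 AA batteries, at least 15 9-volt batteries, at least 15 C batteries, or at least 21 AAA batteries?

61

The worst case stops just short of every target: 12 AA, 14 9-volt, 14 C, 20 AAA — 12 + 14 + 14 + 20 = 60 batteries.
One more battery must push some type to its target, so 60 + 1 = 61.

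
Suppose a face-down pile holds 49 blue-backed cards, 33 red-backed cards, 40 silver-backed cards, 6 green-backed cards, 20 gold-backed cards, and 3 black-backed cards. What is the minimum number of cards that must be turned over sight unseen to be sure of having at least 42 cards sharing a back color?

In the worst case we take at most 41 of each back color, but all 33 red-backed, all 40 silver-backed, all 6 green-backed, all 20 gold-backed, and all 3 black-backed (fewer than 41), giving 41 + 33 + 40 + 6 + 20 + 3 = 143.
One more card then forces some back color to 42, so 143 + 1 = 144.

144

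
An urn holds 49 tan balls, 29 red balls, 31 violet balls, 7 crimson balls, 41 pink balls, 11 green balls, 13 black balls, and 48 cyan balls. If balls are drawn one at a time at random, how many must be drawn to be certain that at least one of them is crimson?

To avoid crimson balls as long as possible, exhaust the other 7 colors first.
The worst case draws every non-crimson ball first: 49 + 29 + 31 + 41 + 11 + 13 + 48 = 222.
The next draw is then forced to be crimson, giving 222 + 1 = 223.

223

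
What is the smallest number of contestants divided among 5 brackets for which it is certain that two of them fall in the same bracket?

6

There are 5 brackets acting as pigeonholes.
With 5 contestants we could place one in each, avoiding any repeat.
One more forces some class to hold 2, so 5 + 1 = 6.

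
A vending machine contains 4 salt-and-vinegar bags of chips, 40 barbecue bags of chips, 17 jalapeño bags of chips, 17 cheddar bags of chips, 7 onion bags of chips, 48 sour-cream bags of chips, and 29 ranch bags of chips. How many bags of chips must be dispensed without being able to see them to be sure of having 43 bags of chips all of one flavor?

157

In the worst case we take at most 42 of each flavor, but all 4 salt-and-vinegar, all 40 barbecue, all 17 jalapeño, all 17 cheddar, all 7 onion, and all 29 ranch (fewer than 42), giving 4 + 40 + 17 + 17 + 7 + 42 + 29 = 156.
One more bag of chips then forces some flavor to 43, so 156 + 1 = 157.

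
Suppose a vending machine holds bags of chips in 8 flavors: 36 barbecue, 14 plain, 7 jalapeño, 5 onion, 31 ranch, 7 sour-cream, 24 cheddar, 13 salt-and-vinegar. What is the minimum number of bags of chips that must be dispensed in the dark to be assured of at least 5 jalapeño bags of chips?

To avoid jalapeño bags of chips as long as possible, exhaust the other 7 flavors first.
The worst case draws every non-jalapeño bag of chips first: 36 + 14 + 5 + 31 + 7 + 24 + 13 = 130.
The next 5 draws are then forced to be jalapeño, giving 130 + 5 = 135.

135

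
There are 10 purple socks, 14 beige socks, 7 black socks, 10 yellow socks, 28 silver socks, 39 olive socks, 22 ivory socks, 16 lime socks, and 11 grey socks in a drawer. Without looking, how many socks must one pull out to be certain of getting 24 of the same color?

Treat the 9 colors as pigeonholes.
In the worst case we take at most 23 of each color, but all 10 purple, all 14 beige, all 7 black, all 10 yellow, all 22 ivory, all 16 lime, and all 11 grey (fewer than 23), giving 10 + 14 + 7 + 10 + 23 + 23 + 22 + 16 + 11 = 136.
One more sock then forces some color to 24, so 136 + 1 = 137.

137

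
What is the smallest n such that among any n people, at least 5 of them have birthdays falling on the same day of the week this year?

There are 7 days of the week acting as pigeonholes.
With 7 × 4 = 28 people we could place exactly 4 in each, with no class reaching 5.
One more forces some class to hold 5, so 28 + 1 = 29.

29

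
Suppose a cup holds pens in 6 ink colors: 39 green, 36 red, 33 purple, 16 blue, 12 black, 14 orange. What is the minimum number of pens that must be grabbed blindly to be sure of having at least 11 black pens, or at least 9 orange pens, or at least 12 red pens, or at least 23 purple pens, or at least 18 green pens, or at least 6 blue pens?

The worst case stops just short of every target: 17 green, 11 red, 22 purple, 5 blue, 10 black, 8 orange — 17 + 11 + 22 + 5 + 10 + 8 = 73 pens.
One more pen must push some ink color to its target, so 73 + 1 = 74.

74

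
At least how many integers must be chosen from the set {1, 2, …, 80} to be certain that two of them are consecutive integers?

Partition {1, …, 80} into 40 pairs: {1,2}, {3,4}, …, {79,80}.
Choosing 40 integers — say the 40 even numbers 2, 4, …, 80 — takes one from each pair and avoids the property.
Choosing 41 forces two into the same pair by pigeonhole, and those are consecutive. So 41.

41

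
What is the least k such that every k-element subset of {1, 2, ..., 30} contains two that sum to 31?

Partition {1, …, 30} into 15 pairs: {1,30}, {2,29}, …, {15,16}.
Choosing 15 integers — say the integers 1 through 15 — takes one from each pair and avoids the property.
Choosing 16 forces two into the same pair by pigeonhole, and those sum to 31. So 16.

16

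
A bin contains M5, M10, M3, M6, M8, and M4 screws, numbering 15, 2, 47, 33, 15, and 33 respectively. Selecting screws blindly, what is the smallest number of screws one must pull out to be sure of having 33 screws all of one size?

In the worst case we take at most 32 of each size, but all 15 M5, all 2 M10, and all 15 M8 (fewer than 32), giving 15 + 2 + 32 + 32 + 15 + 32 = 128.
One more screw then forces some size to 33, so 128 + 1 = 129.

129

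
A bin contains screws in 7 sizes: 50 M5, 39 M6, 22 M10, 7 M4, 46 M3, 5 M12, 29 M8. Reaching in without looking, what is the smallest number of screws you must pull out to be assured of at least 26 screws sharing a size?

135

Treat the 7 sizes as pigeonholes.
In the worst case we take at most 25 of each size, but all 22 M10, all 7 M4, and all 5 M12 (fewer than 25), giving 25 + 25 + 22 + 7 + 25 + 5 + 25 = 134.
One more screw then forces some size to 26, so 134 + 1 = 135.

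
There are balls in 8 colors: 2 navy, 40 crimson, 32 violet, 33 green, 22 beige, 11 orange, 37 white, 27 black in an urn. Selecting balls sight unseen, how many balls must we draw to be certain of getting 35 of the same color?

196

Treat the 8 colors as pigeonholes.
In the worst case we take at most 34 of each color, but all 2 navy, all 32 violet, all 33 green, all 22 beige, all 11 orange, and all 27 black (fewer than 34), giving 2 + 34 + 32 + 33 + 22 + 11 + 34 + 27 = 195.
One more ball then forces some color to 35, so 195 + 1 = 196.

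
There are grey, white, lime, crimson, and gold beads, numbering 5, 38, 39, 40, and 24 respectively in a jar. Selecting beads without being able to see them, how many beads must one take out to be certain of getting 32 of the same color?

123

Treat the 5 colors as pigeonholes.
In the worst case we take at most 31 of each color, but all 5 grey and all 24 gold (fewer than 31), giving 5 + 31 + 31 + 31 + 24 = 122.
One more bead then forces some color to 32, so 122 + 1 = 123.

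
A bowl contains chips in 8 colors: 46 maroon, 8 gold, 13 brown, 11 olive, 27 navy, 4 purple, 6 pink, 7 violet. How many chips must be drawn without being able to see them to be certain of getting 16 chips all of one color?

Treat the 8 colors as pigeonholes.
In the worst case we take at most 15 of each color, but all 8 gold, all 13 brown, all 11 olive, all 4 purple, all 6 pink, and all 7 violet (fewer than 15), giving 15 + 8 + 13 + 11 + 15 + 4 + 6 + 7 = 79.
One more chip then forces some color to 16, so 79 + 1 = 80.

80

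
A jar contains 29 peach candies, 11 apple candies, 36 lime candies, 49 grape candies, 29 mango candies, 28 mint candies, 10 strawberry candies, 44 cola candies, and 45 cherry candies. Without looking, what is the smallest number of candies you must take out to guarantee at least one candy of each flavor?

272

The hardest flavor to obtain is strawberry: we could draw every other candy first — 281 − 10 = 271 candies — without a single strawberry one.
The next draw must be strawberry, so 271 + 1 = 272.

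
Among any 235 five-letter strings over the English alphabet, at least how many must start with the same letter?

10

There are 26 possible first letters, which serve as the pigeonholes.
If each of the 26 possible first letters held at most 9, the total would be at most 26 × 9 = 234 < 235, a contradiction.
So at least one holds ⌈235/26⌉ = 10.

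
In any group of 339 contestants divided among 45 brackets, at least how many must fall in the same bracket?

8

The 339 contestants fall into 45 brackets.
If each of the 45 brackets held at most 7, the total would be at most 45 × 7 = 315 < 339, a contradiction.
So at least one holds ⌈339/45⌉ = 8.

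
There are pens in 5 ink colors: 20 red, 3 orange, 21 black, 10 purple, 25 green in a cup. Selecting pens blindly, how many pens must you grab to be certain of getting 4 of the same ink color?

The worst case takes 3 pens of each ink color without reaching 4 of any: 5 × 3 = 15.
The next pen must bring some ink color to 4, so 15 + 1 = 16.

16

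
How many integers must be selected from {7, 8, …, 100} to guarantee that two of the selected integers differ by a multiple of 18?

Group the integers by remainder mod 18; there are 18 residue classes, each nonempty in this range.
Choosing one from each class (18 integers) avoids any shared remainder.
One more choice must repeat a class, so two differ by a multiple of 18. Hence 18 + 1 = 19.

19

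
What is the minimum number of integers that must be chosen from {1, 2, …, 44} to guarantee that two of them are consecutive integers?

Partition {1, …, 44} into 22 pairs: {1,2}, {3,4}, …, {43,44}.
Choosing 22 integers — say the 22 even numbers 2, 4, …, 44 — takes one from each pair and avoids the property.
Choosing 23 forces two into the same pair by pigeonhole, and those are consecutive. So 23.

23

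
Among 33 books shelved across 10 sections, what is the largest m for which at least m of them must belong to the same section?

If each of the 10 sections held at most 3, the total would be at most 10 × 3 = 30 < 33, a contradiction.
So at least one holds ⌈33/10⌉ = 4.

4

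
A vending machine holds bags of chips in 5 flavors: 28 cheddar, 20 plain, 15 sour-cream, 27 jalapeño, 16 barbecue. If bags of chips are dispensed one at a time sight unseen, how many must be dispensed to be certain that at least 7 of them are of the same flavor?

31

Treat the 5 flavors as pigeonholes.
The worst case takes 6 bags of chips of each flavor without reaching 7 of any: 5 × 6 = 30.
The next bag of chips must bring some flavor to 7, so 30 + 1 = 31.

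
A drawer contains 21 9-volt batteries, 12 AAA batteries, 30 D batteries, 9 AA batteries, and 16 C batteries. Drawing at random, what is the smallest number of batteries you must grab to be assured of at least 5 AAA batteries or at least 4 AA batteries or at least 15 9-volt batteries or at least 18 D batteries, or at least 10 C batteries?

48

Each of the 5 types has its own threshold; avoid all of them simultaneously.
The worst case stops just short of every target: 14 9-volt, 4 AAA, 17 D, 3 AA, 9 C — 14 + 4 + 17 + 3 + 9 = 47 batteries.
One more battery must push some type to its target, so 47 + 1 = 48.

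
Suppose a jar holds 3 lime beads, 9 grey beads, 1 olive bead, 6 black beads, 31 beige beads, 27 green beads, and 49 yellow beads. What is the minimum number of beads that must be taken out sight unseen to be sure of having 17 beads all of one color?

In the worst case we take at most 16 of each color, but all 3 lime, all 9 grey, all 1 olive, and all 6 black (fewer than 16), giving 3 + 9 + 1 + 6 + 16 + 16 + 16 = 67.
One more bead then forces some color to 17, so 67 + 1 = 68.

68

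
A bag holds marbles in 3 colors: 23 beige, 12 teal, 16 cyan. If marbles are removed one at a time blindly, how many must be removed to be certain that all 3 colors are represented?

The hardest color to obtain is teal: we could draw every other marble first — 51 − 12 = 39 marbles — without a single teal one.
The next draw must be teal, so 39 + 1 = 40.

40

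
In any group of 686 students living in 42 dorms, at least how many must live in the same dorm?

The 686 students fall into 42 dorms.
If each of the 42 dorms held at most 16, the total would be at most 42 × 16 = 672 < 686, a contradiction.
So at least one holds ⌈686/42⌉ = 17.

17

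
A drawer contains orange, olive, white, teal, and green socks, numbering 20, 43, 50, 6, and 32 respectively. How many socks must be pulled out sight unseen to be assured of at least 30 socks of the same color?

Treat the 5 colors as pigeonholes.
In the worst case we take at most 29 of each color, but all 20 orange and all 6 teal (fewer than 29), giving 20 + 29 + 29 + 6 + 29 = 113.
One more sock then forces some color to 30, so 113 + 1 = 114.

114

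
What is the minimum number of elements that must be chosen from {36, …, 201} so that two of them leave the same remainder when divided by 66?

67

Group the integers by remainder mod 66; there are 66 residue classes, each nonempty in this range.
Choosing one from each class (66 integers) avoids any shared remainder.
One more choice must repeat a class, so two differ by a multiple of 66. Hence 66 + 1 = 67.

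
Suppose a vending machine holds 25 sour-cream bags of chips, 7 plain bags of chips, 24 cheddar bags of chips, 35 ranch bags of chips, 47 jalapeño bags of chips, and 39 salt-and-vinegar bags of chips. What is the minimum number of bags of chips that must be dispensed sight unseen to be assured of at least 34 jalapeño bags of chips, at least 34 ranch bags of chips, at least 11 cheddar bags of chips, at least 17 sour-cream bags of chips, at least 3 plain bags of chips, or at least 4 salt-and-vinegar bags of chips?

Each of the 6 flavors has its own threshold; avoid all of them simultaneously.
The worst case stops just short of every target: 16 sour-cream, 2 plain, 10 cheddar, 33 ranch, 33 jalapeño, 3 salt-and-vinegar — 16 + 2 + 10 + 33 + 33 + 3 = 97 bags of chips.
One more bag of chips must push some flavor to its target, so 97 + 1 = 98.

98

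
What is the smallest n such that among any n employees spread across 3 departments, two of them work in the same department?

There are 3 departments acting as pigeonholes.
With 3 employees we could place one in each, avoiding any repeat.
One more forces some class to hold 2, so 3 + 1 = 4.

4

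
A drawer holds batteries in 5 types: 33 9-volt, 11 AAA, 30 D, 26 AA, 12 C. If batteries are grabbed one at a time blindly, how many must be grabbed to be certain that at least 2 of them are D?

84

To avoid D batteries as long as possible, exhaust the other 4 types first.
The worst case draws every non-D battery first: 33 + 11 + 26 + 12 = 82.
The next 2 draws are then forced to be D, giving 82 + 2 = 84.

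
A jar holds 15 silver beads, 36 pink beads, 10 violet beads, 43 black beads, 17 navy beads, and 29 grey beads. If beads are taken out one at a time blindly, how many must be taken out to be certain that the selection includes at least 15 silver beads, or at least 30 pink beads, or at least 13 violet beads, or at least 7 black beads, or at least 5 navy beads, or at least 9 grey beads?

The worst case stops just short of every target: 14 silver, 29 pink, all 10 violet, 6 black, 4 navy, 8 grey — 14 + 29 + 10 + 6 + 4 + 8 = 71 beads.
One more bead must push some color to its target, so 71 + 1 = 72.

72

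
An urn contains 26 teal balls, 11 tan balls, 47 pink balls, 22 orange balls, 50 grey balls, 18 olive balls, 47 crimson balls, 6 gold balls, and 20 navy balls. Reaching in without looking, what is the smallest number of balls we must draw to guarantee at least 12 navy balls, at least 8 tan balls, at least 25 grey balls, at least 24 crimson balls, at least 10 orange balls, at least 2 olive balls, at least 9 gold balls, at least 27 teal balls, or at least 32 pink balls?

139

Each of the 9 colors has its own threshold; avoid all of them simultaneously.
The worst case stops just short of every target: 26 teal, 7 tan, 31 pink, 9 orange, 24 grey, 1 olive, 23 crimson, all 6 gold, 11 navy — 26 + 7 + 31 + 9 + 24 + 1 + 23 + 6 + 11 = 138 balls.
One more ball must push some color to its target, so 138 + 1 = 139.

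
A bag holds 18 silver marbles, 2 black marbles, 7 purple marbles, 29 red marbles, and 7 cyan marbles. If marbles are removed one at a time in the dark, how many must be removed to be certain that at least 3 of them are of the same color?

Treat the 5 colors as pigeonholes.
The worst case takes 2 marbles of each color without reaching 3 of any: 5 × 2 = 10.
The next marble must bring some color to 3, so 10 + 1 = 11.

11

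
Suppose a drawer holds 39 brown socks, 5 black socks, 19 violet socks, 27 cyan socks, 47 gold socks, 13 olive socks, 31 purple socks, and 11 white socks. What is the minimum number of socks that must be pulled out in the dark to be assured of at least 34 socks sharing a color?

173

In the worst case we take at most 33 of each color, but all 5 black, all 19 violet, all 27 cyan, all 13 olive, all 31 purple, and all 11 white (fewer than 33), giving 33 + 5 + 19 + 27 + 33 + 13 + 31 + 11 = 172.
One more sock then forces some color to 34, so 172 + 1 = 173.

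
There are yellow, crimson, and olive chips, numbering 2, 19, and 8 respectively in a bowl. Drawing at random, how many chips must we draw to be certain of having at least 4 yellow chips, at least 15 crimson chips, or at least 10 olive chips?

The worst case stops just short of every target: all 2 yellow, 14 crimson, all 8 olive — 2 + 14 + 8 = 24 chips.
One more chip must push some color to its target, so 24 + 1 = 25.

25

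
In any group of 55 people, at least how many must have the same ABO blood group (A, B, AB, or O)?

14

The 55 people fall into 4 ABO blood groups.
If each of the 4 ABO blood groups held at most 13, the total would be at most 4 × 13 = 52 < 55, a contradiction.
So at least one holds ⌈55/4⌉ = 14.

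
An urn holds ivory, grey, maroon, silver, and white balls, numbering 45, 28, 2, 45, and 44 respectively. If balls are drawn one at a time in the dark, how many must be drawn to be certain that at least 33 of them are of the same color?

127

In the worst case we take at most 32 of each color, but all 28 grey and all 2 maroon (fewer than 32), giving 32 + 28 + 2 + 32 + 32 = 126.
One more ball then forces some color to 33, so 126 + 1 = 127.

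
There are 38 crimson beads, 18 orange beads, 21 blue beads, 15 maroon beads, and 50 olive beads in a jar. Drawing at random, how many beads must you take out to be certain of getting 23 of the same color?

In the worst case we take at most 22 of each color, but all 18 orange, all 21 blue, and all 15 maroon (fewer than 22), giving 22 + 18 + 21 + 15 + 22 = 98.
One more bead then forces some color to 23, so 98 + 1 = 99.

99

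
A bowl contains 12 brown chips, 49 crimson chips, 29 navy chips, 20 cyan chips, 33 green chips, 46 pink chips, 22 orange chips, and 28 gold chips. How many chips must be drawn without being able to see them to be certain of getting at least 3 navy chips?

To avoid navy chips as long as possible, exhaust the other 7 colors first.
The worst case draws every non-navy chip first: 12 + 49 + 20 + 33 + 46 + 22 + 28 = 210.
The next 3 draws are then forced to be navy, giving 210 + 3 = 213.

213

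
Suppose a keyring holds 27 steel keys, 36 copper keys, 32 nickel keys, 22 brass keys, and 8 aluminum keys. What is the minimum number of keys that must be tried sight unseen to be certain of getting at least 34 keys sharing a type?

123

Treat the 5 types as pigeonholes.
In the worst case we take at most 33 of each type, but all 27 steel, all 32 nickel, all 22 brass, and all 8 aluminum (fewer than 33), giving 27 + 33 + 32 + 22 + 8 = 122.
One more key then forces some type to 34, so 122 + 1 = 123.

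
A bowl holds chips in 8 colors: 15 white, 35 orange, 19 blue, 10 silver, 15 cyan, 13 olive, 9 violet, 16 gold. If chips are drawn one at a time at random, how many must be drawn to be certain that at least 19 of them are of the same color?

In the worst case we take at most 18 of each color, but all 15 white, all 10 silver, all 15 cyan, all 13 olive, all 9 violet, and all 16 gold (fewer than 18), giving 15 + 18 + 18 + 10 + 15 + 13 + 9 + 16 = 114.
One more chip then forces some color to 19, so 114 + 1 = 115.

115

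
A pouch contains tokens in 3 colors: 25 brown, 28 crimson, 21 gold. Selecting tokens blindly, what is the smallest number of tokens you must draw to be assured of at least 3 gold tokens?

56

The worst case draws every non-gold token first: 25 + 28 = 53.
The next 3 draws are then forced to be gold, giving 53 + 3 = 56.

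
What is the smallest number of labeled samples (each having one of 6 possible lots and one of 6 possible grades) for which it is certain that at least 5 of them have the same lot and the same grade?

There are 6 × 6 = 36 (lot, grade) combinations acting as pigeonholes.
With 36 × 4 = 144 labeled samples we could place exactly 4 in each, with no (lot, grade) pair reaching 5.
One more forces some (lot, grade) pair to hold 5, so 144 + 1 = 145.

145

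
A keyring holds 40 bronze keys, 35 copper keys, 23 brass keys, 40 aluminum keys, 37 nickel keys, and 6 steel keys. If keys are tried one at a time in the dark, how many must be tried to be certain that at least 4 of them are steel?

179

To avoid steel keys as long as possible, exhaust the other 5 types first.
The worst case draws every non-steel key first: 40 + 35 + 23 + 40 + 37 = 175.
The next 4 draws are then forced to be steel, giving 175 + 4 = 179.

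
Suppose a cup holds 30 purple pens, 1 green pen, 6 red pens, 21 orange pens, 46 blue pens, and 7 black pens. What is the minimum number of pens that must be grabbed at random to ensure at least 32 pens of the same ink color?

97

Treat the 6 ink colors as pigeonholes.
In the worst case we take at most 31 of each ink color, but all 30 purple, all 1 green, all 6 red, all 21 orange, and all 7 black (fewer than 31), giving 30 + 1 + 6 + 21 + 31 + 7 = 96.
One more pen then forces some ink color to 32, so 96 + 1 = 97.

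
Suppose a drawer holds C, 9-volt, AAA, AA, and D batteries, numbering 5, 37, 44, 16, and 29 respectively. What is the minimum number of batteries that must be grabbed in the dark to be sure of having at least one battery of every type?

127

The hardest type to obtain is C: we could draw every other battery first — 131 − 5 = 126 batteries — without a single C one.
The next draw must be C, so 126 + 1 = 127.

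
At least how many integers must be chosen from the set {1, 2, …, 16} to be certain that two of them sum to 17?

Partition {1, …, 16} into 8 pairs: {1,16}, {2,15}, …, {8,9}.
Choosing 8 integers — say the integers 1 through 8 — takes one from each pair and avoids the property.
Choosing 9 forces two into the same pair by pigeonhole, and those sum to 17. So 9.

9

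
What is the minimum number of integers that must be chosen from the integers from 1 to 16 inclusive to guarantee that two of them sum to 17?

Partition {1, …, 16} into 8 pairs: {1,16}, {2,15}, …, {8,9}.
Choosing 8 integers — say the integers 1 through 8 — takes one from each pair and avoids the property.
Choosing 9 forces two into the same pair by pigeonhole, and those sum to 17. So 9.

9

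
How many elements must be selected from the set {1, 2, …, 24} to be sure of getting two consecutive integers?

13

Partition {1, …, 24} into 12 pairs: {1,2}, {3,4}, …, {23,24}.
Choosing 12 integers — say the 12 even numbers 2, 4, …, 24 — takes one from each pair and avoids the property.
Choosing 13 forces two into the same pair by pigeonhole, and those are consecutive. So 13.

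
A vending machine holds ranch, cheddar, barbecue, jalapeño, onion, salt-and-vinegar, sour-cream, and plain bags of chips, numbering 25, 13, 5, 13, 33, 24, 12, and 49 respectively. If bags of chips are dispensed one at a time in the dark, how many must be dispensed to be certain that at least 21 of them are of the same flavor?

124

In the worst case we take at most 20 of each flavor, but all 13 cheddar, all 5 barbecue, all 13 jalapeño, and all 12 sour-cream (fewer than 20), giving 20 + 13 + 5 + 13 + 20 + 20 + 12 + 20 = 123.
One more bag of chips then forces some flavor to 21, so 123 + 1 = 124.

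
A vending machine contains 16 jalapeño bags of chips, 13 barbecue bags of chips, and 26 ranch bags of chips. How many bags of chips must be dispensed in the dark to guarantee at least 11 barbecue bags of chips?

To avoid barbecue bags of chips as long as possible, exhaust the other 2 flavors first.
The worst case draws every non-barbecue bag of chips first: 16 + 26 = 42.
The next 11 draws are then forced to be barbecue, giving 42 + 11 = 53.

53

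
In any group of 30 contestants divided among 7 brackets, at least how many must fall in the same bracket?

The 30 contestants fall into 7 brackets.
If each of the 7 brackets held at most 4, the total would be at most 7 × 4 = 28 < 30, a contradiction.
So at least one holds ⌈30/7⌉ = 5.

5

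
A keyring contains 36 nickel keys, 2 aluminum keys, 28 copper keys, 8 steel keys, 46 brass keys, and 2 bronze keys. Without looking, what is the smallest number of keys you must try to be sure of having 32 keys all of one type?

In the worst case we take at most 31 of each type, but all 2 aluminum, all 28 copper, all 8 steel, and all 2 bronze (fewer than 31), giving 31 + 2 + 28 + 8 + 31 + 2 = 102.
One more key then forces some type to 32, so 102 + 1 = 103.

103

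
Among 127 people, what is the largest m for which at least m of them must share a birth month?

11

There are 12 months of the year, which serve as the pigeonholes.
If each of the 12 months of the year held at most 10, the total would be at most 12 × 10 = 120 < 127, a contradiction.
So at least one holds ⌈127/12⌉ = 11.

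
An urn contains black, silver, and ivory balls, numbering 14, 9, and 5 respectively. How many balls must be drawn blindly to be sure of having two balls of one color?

4

Treat the 3 colors as pigeonholes.
The worst case takes 1 ball of each color without reaching 2 of any: 3 × 1 = 3.
The next ball must bring some color to 2, so 3 + 1 = 4.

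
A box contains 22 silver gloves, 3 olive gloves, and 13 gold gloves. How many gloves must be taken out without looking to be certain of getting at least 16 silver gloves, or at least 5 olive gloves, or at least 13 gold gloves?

31

Each of the 3 colors has its own threshold; avoid all of them simultaneously.
The worst case stops just short of every target: 15 silver, all 3 olive, 12 gold — 15 + 3 + 12 = 30 gloves.
One more glove must push some color to its target, so 30 + 1 = 31.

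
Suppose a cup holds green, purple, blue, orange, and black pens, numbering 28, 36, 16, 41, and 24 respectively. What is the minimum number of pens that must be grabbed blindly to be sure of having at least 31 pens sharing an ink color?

In the worst case we take at most 30 of each ink color, but all 28 green, all 16 blue, and all 24 black (fewer than 30), giving 28 + 30 + 16 + 30 + 24 = 128.
One more pen then forces some ink color to 31, so 128 + 1 = 129.

129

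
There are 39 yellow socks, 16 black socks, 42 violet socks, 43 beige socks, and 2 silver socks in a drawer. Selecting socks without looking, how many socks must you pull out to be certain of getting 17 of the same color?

67

In the worst case we take at most 16 of each color, but all 2 silver (fewer than 16), giving 16 + 16 + 16 + 16 + 2 = 66.
One more sock then forces some color to 17, so 66 + 1 = 67.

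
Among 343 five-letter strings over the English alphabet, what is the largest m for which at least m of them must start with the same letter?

14

The 343 five-letter strings over the English alphabet fall into 26 possible first letters.
If each of the 26 possible first letters held at most 13, the total would be at most 26 × 13 = 338 < 343, a contradiction.
So at least one holds ⌈343/26⌉ = 14.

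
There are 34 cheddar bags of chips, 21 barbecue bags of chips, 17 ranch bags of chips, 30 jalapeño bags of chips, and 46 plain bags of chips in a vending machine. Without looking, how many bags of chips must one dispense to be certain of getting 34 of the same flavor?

In the worst case we take at most 33 of each flavor, but all 21 barbecue, all 17 ranch, and all 30 jalapeño (fewer than 33), giving 33 + 21 + 17 + 30 + 33 = 134.
One more bag of chips then forces some flavor to 34, so 134 + 1 = 135.

135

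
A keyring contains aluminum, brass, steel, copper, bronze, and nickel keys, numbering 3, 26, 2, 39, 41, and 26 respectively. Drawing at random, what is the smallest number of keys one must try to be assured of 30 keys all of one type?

116

Treat the 6 types as pigeonholes.
In the worst case we take at most 29 of each type, but all 3 aluminum, all 26 brass, all 2 steel, and all 26 nickel (fewer than 29), giving 3 + 26 + 2 + 29 + 29 + 26 = 115.
One more key then forces some type to 30, so 115 + 1 = 116.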